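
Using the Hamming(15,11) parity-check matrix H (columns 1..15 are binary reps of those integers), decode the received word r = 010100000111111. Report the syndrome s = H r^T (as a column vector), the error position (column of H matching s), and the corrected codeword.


s = (0, 1, 1, 1)^T, error position = 7, corrected codeword c = 010100100111111

Compute s = H r^T mod 2 one row at a time:
  s_1 = 0 + 0 + 1 + 1 + 1 + 1 + 1 + 1 = 6 ≡ 0 (mod 2).
  s_2 = 1 + 0 + 0 + 0 + 1 + 1 + 1 + 1 = 5 ≡ 1 (mod 2).
  s_3 = 1 + 0 + 0 + 0 + 1 + 1 + 1 + 1 = 5 ≡ 1 (mod 2).
  s_4 = 0 + 0 + 0 + 0 + 0 + 1 + 1 + 1 = 3 ≡ 1 (mod 2).
s = (0, 1, 1, 1)^T — this equals column 7 of H (binary 0111), so error is at position 7.
Correct: flip bit 7 of r = 010100000111111 to get c = 010100100111111.


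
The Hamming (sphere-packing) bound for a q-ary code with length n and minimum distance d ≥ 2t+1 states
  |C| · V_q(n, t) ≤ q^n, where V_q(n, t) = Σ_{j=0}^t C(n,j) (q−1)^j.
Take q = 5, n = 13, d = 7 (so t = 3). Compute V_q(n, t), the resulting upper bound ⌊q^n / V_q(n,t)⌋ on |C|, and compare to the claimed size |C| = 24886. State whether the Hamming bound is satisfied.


V_q(n, t) = 19605, q^n = 1220703125, Hamming bound = 62264, |C| = 24886 ≤ bound (satisfied).

Step 1: Compute V_q(n, t) = Σ_{j=0}^3 C(n, j) (q−1)^j.
  j = 0: C(13,0)·(4)^0 = 1·1 = 1.
  j = 1: C(13,1)·(4)^1 = 13·4 = 52.
  j = 2: C(13,2)·(4)^2 = 78·16 = 1248.
  j = 3: C(13,3)·(4)^3 = 286·64 = 18304.
  V_q(n, t) = 1 + 52 + 1248 + 18304 = 19605.
Step 2: q^n = 5^13 = 1220703125.
Step 3: Hamming bound ⌊q^n / V_q(n,t)⌋ = ⌊1220703125/19605⌋ = 62264.
Step 4: Compare |C| = 24886 to 62264: satisfied.
The claimed |C| lies below the Hamming bound.


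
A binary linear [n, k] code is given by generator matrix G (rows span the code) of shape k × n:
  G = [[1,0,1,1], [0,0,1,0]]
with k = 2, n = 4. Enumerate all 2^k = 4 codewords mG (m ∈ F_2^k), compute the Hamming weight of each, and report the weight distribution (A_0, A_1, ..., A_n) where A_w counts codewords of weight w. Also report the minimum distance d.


Weight distribution: A_0 = 1, A_1 = 1, A_2 = 1, A_3 = 1. Minimum distance d = 1.

Enumerate all 2^2 = 4 messages m ∈ F_2^2.
For each, compute codeword c = mG in F_2^4, then tally its weight.
  m = 00 → c = 0000, weight = 0.
  m = 10 → c = 1011, weight = 3.
  m = 01 → c = 0010, weight = 1.
  m = 11 → c = 1001, weight = 2.
Tally weights:
  weight 0: 1 codewords.
  weight 1: 1 codewords.
  weight 2: 1 codewords.
  weight 3: 1 codewords.
Minimum distance d = smallest w > 0 with A_w > 0 = 1.
Sanity: Σ A_w = 4 = 2^2 = 4 ✓.


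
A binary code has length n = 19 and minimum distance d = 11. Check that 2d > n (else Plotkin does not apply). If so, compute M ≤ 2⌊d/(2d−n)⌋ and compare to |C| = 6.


Plotkin bound M ≤ 6; given |C| = 6 ≤ bound (satisfied).

Check applicability: 2d = 22, n = 19.
2d − n = 3 > 0, so Plotkin applies.
Compute d/(2d−n) = 11/3 ≈ 3.6667.
⌊d/(2d−n)⌋ = 3.
Plotkin bound: M ≤ 2·3 = 6.
Given |C| = 6, check: satisfied.
This |C| is at the Plotkin bound.


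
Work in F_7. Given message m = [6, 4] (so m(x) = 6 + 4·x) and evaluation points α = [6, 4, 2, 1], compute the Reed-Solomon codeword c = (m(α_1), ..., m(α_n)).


c = [2, 1, 0, 3]

Message polynomial: m(x) = 6 + 4·x (mod 7).
For each evaluation point α_i, compute m(α_i) mod 7:
  α_1 = 6: Horner steps 4 → 2, so m(6) = 2.
  α_2 = 4: Horner steps 4 → 1, so m(4) = 1.
  α_3 = 2: Horner steps 4 → 0, so m(2) = 0.
  α_4 = 1: Horner steps 4 → 3, so m(1) = 3.
Codeword c = [2, 1, 0, 3] ∈ F_7^4.


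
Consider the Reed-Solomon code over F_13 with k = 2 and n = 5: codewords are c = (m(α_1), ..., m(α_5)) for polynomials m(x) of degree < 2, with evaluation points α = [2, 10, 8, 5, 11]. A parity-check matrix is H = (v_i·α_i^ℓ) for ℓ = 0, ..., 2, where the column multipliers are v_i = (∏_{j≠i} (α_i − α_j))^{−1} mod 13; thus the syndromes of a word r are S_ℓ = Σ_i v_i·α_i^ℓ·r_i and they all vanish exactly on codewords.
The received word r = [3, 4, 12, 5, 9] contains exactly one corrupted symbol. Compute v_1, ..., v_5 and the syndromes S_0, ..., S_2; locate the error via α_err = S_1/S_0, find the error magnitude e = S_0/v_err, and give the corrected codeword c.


S = (11, 10, 2), error at position 3, error magnitude e = 5, c = [3, 4, 7, 5, 9].

Step 1: column multipliers v_i = (∏_{j≠i}(α_i − α_j))^{−1} mod 13.
  i = 1 (α = 2): (2−10)(2−8)(2−5)(2−11) = (−8)·(−6)·(−3)·(−9) = 1296 ≡ 9, so v_1 = 9^{−1} = 3 (mod 13).
  i = 2 (α = 10): (10−2)(10−8)(10−5)(10−11) = 8·2·5·(−1) = −80 ≡ 11, so v_2 = 11^{−1} = 6 (mod 13).
  i = 3 (α = 8): (8−2)(8−10)(8−5)(8−11) = 6·(−2)·3·(−3) = 108 ≡ 4, so v_3 = 4^{−1} = 10 (mod 13).
  i = 4 (α = 5): (5−2)(5−10)(5−8)(5−11) = 3·(−5)·(−3)·(−6) = −270 ≡ 3, so v_4 = 3^{−1} = 9 (mod 13).
  i = 5 (α = 11): (11−2)(11−10)(11−8)(11−5) = 9·1·3·6 = 162 ≡ 6, so v_5 = 6^{−1} = 11 (mod 13).
  v = [3, 6, 10, 9, 11].
Step 2: syndromes of r = [3, 4, 12, 5, 9] (all sums mod 13).
  S_0 = Σ v_i r_i = 3·3 + 6·4 + 10·12 + 9·5 + 11·9 = 297 ≡ 11.
  S_1 = Σ v_i α_i r_i = 3·2·3 + 6·10·4 + 10·8·12 + 9·5·5 + 11·11·9 = 2532 ≡ 10.
  α_i^2 mod 13 = [4, 9, 12, 12, 4].
  S_2 = Σ v_i α_i^2 r_i = 3·4·3 + 6·9·4 + 10·12·12 + 9·12·5 + 11·4·9 = 2628 ≡ 2.
  S = (11, 10, 2) ≠ 0, so r is not a codeword (an error is present).
Step 3: locate the error. For a single error e at position i, S_ℓ = v_i·e·α_i^ℓ, so α_err = S_1/S_0.
  S_0^{−1} = 11^{−1} = 6 (mod 13), so α_err = 10·6 = 60 ≡ 8 = α_3. Error position i = 3.
  Consistency check: S_2/S_1 = 2·4 = 8 ≡ 8 = α_err ✓ (single-error assumption holds).
Step 4: error magnitude e = S_0/v_3 = S_0·∏_{j≠3}(α_3 − α_j) = 11·4 = 44 ≡ 5 (mod 13).
Step 5: correct position 3: c_3 = r_3 − e = 12 − 5 ≡ 7 (mod 13). Hence c = [3, 4, 7, 5, 9].
  Check: interpolating c through the α_i gives m(x) = 6 + 5·x (degree < 2) with m(α_i) = c_i for every i, so c is indeed a codeword.


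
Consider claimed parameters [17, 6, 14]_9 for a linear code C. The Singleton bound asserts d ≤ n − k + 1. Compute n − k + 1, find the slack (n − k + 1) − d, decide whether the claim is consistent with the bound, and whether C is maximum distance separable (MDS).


Singleton RHS = n − k + 1 = 12, slack = -2, bound violated (no such code; not MDS).

Singleton bound: d ≤ n − k + 1.
Here n = 17, k = 6, so n − k + 1 = 12.
Given d = 14, check d ≤ 12: NO.
Slack = (n − k + 1) − d = -2.
The slack is negative: d = 14 exceeds n − k + 1 = 12 by 2, so the Singleton bound is violated and no linear [17, 6, 14]_9 code can exist. In particular it is not MDS (MDS requires d = n − k + 1 exactly).
Description: the claimed parameters are [17, 6, 14]_9; such a code would be impossible (violates the Singleton bound).


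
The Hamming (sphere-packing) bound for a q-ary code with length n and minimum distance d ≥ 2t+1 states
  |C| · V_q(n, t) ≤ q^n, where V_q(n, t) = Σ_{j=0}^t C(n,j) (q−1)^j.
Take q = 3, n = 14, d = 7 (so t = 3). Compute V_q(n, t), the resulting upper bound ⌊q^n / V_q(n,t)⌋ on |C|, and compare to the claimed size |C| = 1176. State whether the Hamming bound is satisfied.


V_q(n, t) = 3305, q^n = 4782969, Hamming bound = 1447, |C| = 1176 ≤ bound (satisfied).

Step 1: Compute V_q(n, t) = Σ_{j=0}^3 C(n, j) (q−1)^j.
  j = 0: C(14,0)·(2)^0 = 1·1 = 1.
  j = 1: C(14,1)·(2)^1 = 14·2 = 28.
  j = 2: C(14,2)·(2)^2 = 91·4 = 364.
  j = 3: C(14,3)·(2)^3 = 364·8 = 2912.
  V_q(n, t) = 1 + 28 + 364 + 2912 = 3305.
Step 2: q^n = 3^14 = 4782969.
Step 3: Hamming bound ⌊q^n / V_q(n,t)⌋ = ⌊4782969/3305⌋ = 1447.
Step 4: Compare |C| = 1176 to 1447: satisfied.
The claimed |C| lies below the Hamming bound.


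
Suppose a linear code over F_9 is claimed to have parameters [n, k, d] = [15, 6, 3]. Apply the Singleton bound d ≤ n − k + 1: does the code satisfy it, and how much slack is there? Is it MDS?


Singleton RHS = n − k + 1 = 10, slack = 7, bound satisfied, not MDS.

Singleton bound: d ≤ n − k + 1.
Here n = 15, k = 6, so n − k + 1 = 10.
Given d = 3, check d ≤ 10: YES.
Slack = (n − k + 1) − d = 7.
The code is NOT MDS (slack = 7 > 0).
Description: the claimed parameters are [15, 6, 3]_9; such a code would be non-MDS.


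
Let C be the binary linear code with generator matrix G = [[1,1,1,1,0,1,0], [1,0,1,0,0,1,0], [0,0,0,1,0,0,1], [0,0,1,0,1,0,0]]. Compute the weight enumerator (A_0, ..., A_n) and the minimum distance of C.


Weight distribution: A_0 = 1, A_2 = 4, A_3 = 2, A_4 = 3, A_5 = 6. Minimum distance d = 2.

Enumerate all 2^4 = 16 messages m ∈ F_2^4.
For each, compute codeword c = mG in F_2^7, then tally its weight.
  m = 0000 → c = 0000000, weight = 0.
  m = 1000 → c = 1111010, weight = 5.
  m = 0100 → c = 1010010, weight = 3.
  m = 1100 → c = 0101000, weight = 2.
  m = 0010 → c = 0001001, weight = 2.
  m = 1010 → c = 1110011, weight = 5.
  m = 0110 → c = 1011011, weight = 5.
  m = 1110 → c = 0100001, weight = 2.
  m = 0001 → c = 0010100, weight = 2.
  m = 1001 → c = 1101110, weight = 5.
  m = 0101 → c = 1000110, weight = 3.
  m = 1101 → c = 0111100, weight = 4.
  m = 0011 → c = 0011101, weight = 4.
  m = 1011 → c = 1100111, weight = 5.
  m = 0111 → c = 1001111, weight = 5.
  m = 1111 → c = 0110101, weight = 4.
Tally weights:
  weight 0: 1 codewords.
  weight 2: 4 codewords.
  weight 3: 2 codewords.
  weight 4: 3 codewords.
  weight 5: 6 codewords.
Minimum distance d = smallest w > 0 with A_w > 0 = 2.
Sanity: Σ A_w = 16 = 2^4 = 16 ✓.


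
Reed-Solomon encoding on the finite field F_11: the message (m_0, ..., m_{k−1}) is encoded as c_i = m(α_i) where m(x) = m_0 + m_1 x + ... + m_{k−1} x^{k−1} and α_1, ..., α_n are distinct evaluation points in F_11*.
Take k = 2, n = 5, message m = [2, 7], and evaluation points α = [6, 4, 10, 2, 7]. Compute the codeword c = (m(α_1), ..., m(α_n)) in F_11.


c = [0, 8, 6, 5, 7]

Message polynomial: m(x) = 2 + 7·x (mod 11).
For each evaluation point α_i, compute m(α_i) mod 11:
  α_1 = 6: Horner steps 7 → 0, so m(6) = 0.
  α_2 = 4: Horner steps 7 → 8, so m(4) = 8.
  α_3 = 10: Horner steps 7 → 6, so m(10) = 6.
  α_4 = 2: Horner steps 7 → 5, so m(2) = 5.
  α_5 = 7: Horner steps 7 → 7, so m(7) = 7.
Codeword c = [0, 8, 6, 5, 7] ∈ F_11^5.


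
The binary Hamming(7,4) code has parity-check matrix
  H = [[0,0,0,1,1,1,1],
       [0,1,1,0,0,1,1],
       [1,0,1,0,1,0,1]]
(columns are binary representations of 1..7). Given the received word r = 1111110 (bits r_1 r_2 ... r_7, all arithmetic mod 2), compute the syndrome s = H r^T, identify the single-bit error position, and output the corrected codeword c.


s = (1, 1, 1)^T, error position = 7, corrected codeword c = 1111111

Compute s = H r^T mod 2 one row at a time:
  s_1 = 1 + 1 + 1 + 0 = 3 ≡ 1 (mod 2).
  s_2 = 1 + 1 + 1 + 0 = 3 ≡ 1 (mod 2).
  s_3 = 1 + 1 + 1 + 0 = 3 ≡ 1 (mod 2).
s = (1, 1, 1)^T — this equals column 7 of H (binary 111), so error is at position 7.
Correct: flip bit 7 of r = 1111110 to get c = 1111111.


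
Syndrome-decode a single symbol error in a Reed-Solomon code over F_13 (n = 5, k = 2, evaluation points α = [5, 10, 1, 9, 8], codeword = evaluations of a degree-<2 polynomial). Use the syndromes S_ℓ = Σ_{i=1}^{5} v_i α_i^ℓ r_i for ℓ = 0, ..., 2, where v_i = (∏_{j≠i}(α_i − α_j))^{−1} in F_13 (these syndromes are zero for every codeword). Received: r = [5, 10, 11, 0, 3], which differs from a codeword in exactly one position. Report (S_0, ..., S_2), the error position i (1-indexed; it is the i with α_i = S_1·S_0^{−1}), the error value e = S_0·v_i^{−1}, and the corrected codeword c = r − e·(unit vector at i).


S = (12, 8, 1), error at position 1, error magnitude e = 6, c = [12, 10, 11, 0, 3].

Step 1: column multipliers v_i = (∏_{j≠i}(α_i − α_j))^{−1} mod 13.
  i = 1 (α = 5): (5−10)(5−1)(5−9)(5−8) = (−5)·4·(−4)·(−3) = −240 ≡ 7, so v_1 = 7^{−1} = 2 (mod 13).
  i = 2 (α = 10): (10−5)(10−1)(10−9)(10−8) = 5·9·1·2 = 90 ≡ 12, so v_2 = 12^{−1} = 12 (mod 13).
  i = 3 (α = 1): (1−5)(1−10)(1−9)(1−8) = (−4)·(−9)·(−8)·(−7) = 2016 ≡ 1, so v_3 = 1^{−1} = 1 (mod 13).
  i = 4 (α = 9): (9−5)(9−10)(9−1)(9−8) = 4·(−1)·8·1 = −32 ≡ 7, so v_4 = 7^{−1} = 2 (mod 13).
  i = 5 (α = 8): (8−5)(8−10)(8−1)(8−9) = 3·(−2)·7·(−1) = 42 ≡ 3, so v_5 = 3^{−1} = 9 (mod 13).
  v = [2, 12, 1, 2, 9].
Step 2: syndromes of r = [5, 10, 11, 0, 3] (all sums mod 13).
  S_0 = Σ v_i r_i = 2·5 + 12·10 + 1·11 + 2·0 + 9·3 = 168 ≡ 12.
  S_1 = Σ v_i α_i r_i = 2·5·5 + 12·10·10 + 1·1·11 + 2·9·0 + 9·8·3 = 1477 ≡ 8.
  α_i^2 mod 13 = [12, 9, 1, 3, 12].
  S_2 = Σ v_i α_i^2 r_i = 2·12·5 + 12·9·10 + 1·1·11 + 2·3·0 + 9·12·3 = 1535 ≡ 1.
  S = (12, 8, 1) ≠ 0, so r is not a codeword (an error is present).
Step 3: locate the error. For a single error e at position i, S_ℓ = v_i·e·α_i^ℓ, so α_err = S_1/S_0.
  S_0^{−1} = 12^{−1} = 12 (mod 13), so α_err = 8·12 = 96 ≡ 5 = α_1. Error position i = 1.
  Consistency check: S_2/S_1 = 1·5 = 5 ≡ 5 = α_err ✓ (single-error assumption holds).
Step 4: error magnitude e = S_0/v_1 = S_0·∏_{j≠1}(α_1 − α_j) = 12·7 = 84 ≡ 6 (mod 13).
Step 5: correct position 1: c_1 = r_1 − e = 5 − 6 ≡ 12 (mod 13). Hence c = [12, 10, 11, 0, 3].
  Check: interpolating c through the α_i gives m(x) = 1 + 10·x (degree < 2) with m(α_i) = c_i for every i, so c is indeed a codeword.


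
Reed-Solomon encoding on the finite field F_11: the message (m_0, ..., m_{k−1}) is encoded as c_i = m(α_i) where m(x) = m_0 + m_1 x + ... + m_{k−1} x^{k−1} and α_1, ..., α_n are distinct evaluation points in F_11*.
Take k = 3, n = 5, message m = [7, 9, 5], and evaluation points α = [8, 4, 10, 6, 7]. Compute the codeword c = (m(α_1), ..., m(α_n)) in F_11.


c = [3, 2, 3, 10, 7]

Message polynomial: m(x) = 7 + 9·x + 5·x^2 (mod 11).
For each evaluation point α_i, compute m(α_i) mod 11:
  α_1 = 8: Horner steps 5 → 5 → 3, so m(8) = 3.
  α_2 = 4: Horner steps 5 → 7 → 2, so m(4) = 2.
  α_3 = 10: Horner steps 5 → 4 → 3, so m(10) = 3.
  α_4 = 6: Horner steps 5 → 6 → 10, so m(6) = 10.
  α_5 = 7: Horner steps 5 → 0 → 7, so m(7) = 7.
Codeword c = [3, 2, 3, 10, 7] ∈ F_11^5.


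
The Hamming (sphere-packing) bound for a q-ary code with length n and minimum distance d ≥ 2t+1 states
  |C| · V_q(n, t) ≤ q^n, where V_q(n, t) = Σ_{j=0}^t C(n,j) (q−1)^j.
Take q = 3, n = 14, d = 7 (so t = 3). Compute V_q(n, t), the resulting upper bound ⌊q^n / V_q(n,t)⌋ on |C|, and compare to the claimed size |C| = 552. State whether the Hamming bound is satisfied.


V_q(n, t) = 3305, q^n = 4782969, Hamming bound = 1447, |C| = 552 ≤ bound (satisfied).

Step 1: Compute V_q(n, t) = Σ_{j=0}^3 C(n, j) (q−1)^j.
  j = 0: C(14,0)·(2)^0 = 1·1 = 1.
  j = 1: C(14,1)·(2)^1 = 14·2 = 28.
  j = 2: C(14,2)·(2)^2 = 91·4 = 364.
  j = 3: C(14,3)·(2)^3 = 364·8 = 2912.
  V_q(n, t) = 1 + 28 + 364 + 2912 = 3305.
Step 2: q^n = 3^14 = 4782969.
Step 3: Hamming bound ⌊q^n / V_q(n,t)⌋ = ⌊4782969/3305⌋ = 1447.
Step 4: Compare |C| = 552 to 1447: satisfied.
The claimed |C| lies below the Hamming bound.


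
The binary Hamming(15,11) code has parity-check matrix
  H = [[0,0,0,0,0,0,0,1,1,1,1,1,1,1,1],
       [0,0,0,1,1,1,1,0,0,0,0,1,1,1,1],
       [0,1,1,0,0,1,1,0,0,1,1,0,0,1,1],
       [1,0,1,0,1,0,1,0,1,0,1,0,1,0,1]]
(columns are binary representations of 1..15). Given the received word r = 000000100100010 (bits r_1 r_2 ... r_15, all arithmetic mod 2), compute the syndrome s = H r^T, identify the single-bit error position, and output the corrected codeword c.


s = (0, 0, 1, 1)^T, error position = 3, corrected codeword c = 001000100100010

Compute s = H r^T mod 2 one row at a time:
  s_1 = 0 + 0 + 1 + 0 + 0 + 0 + 1 + 0 = 2 ≡ 0 (mod 2).
  s_2 = 0 + 0 + 0 + 1 + 0 + 0 + 1 + 0 = 2 ≡ 0 (mod 2).
  s_3 = 0 + 0 + 0 + 1 + 1 + 0 + 1 + 0 = 3 ≡ 1 (mod 2).
  s_4 = 0 + 0 + 0 + 1 + 0 + 0 + 0 + 0 = 1 ≡ 1 (mod 2).
s = (0, 0, 1, 1)^T — this equals column 3 of H (binary 0011), so error is at position 3.
Correct: flip bit 3 of r = 000000100100010 to get c = 001000100100010.


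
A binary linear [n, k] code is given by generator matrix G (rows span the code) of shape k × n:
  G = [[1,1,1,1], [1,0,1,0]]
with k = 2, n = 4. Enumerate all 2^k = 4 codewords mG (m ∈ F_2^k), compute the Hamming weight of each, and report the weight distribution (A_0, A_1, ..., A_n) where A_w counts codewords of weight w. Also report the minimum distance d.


Weight distribution: A_0 = 1, A_2 = 2, A_4 = 1. Minimum distance d = 2.

Enumerate all 2^2 = 4 messages m ∈ F_2^2.
For each, compute codeword c = mG in F_2^4, then tally its weight.
  m = 00 → c = 0000, weight = 0.
  m = 10 → c = 1111, weight = 4.
  m = 01 → c = 1010, weight = 2.
  m = 11 → c = 0101, weight = 2.
Tally weights:
  weight 0: 1 codewords.
  weight 2: 2 codewords.
  weight 4: 1 codewords.
Minimum distance d = smallest w > 0 with A_w > 0 = 2.
Sanity: Σ A_w = 4 = 2^2 = 4 ✓.


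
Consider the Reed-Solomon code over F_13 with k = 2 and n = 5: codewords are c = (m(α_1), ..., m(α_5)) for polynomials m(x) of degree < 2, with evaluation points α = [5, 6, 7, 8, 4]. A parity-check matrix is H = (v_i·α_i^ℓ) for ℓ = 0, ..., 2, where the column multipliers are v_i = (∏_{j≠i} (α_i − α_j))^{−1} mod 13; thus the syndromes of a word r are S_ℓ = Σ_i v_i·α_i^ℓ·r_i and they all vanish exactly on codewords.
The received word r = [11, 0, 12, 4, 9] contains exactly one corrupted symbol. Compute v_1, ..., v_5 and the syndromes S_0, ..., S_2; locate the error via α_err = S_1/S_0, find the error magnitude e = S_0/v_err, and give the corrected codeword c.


S = (7, 10, 5), error at position 3, error magnitude e = 10, c = [11, 0, 2, 4, 9].

Step 1: column multipliers v_i = (∏_{j≠i}(α_i − α_j))^{−1} mod 13.
  i = 1 (α = 5): (5−6)(5−7)(5−8)(5−4) = (−1)·(−2)·(−3)·1 = −6 ≡ 7, so v_1 = 7^{−1} = 2 (mod 13).
  i = 2 (α = 6): (6−5)(6−7)(6−8)(6−4) = 1·(−1)·(−2)·2 = 4 ≡ 4, so v_2 = 4^{−1} = 10 (mod 13).
  i = 3 (α = 7): (7−5)(7−6)(7−8)(7−4) = 2·1·(−1)·3 = −6 ≡ 7, so v_3 = 7^{−1} = 2 (mod 13).
  i = 4 (α = 8): (8−5)(8−6)(8−7)(8−4) = 3·2·1·4 = 24 ≡ 11, so v_4 = 11^{−1} = 6 (mod 13).
  i = 5 (α = 4): (4−5)(4−6)(4−7)(4−8) = (−1)·(−2)·(−3)·(−4) = 24 ≡ 11, so v_5 = 11^{−1} = 6 (mod 13).
  v = [2, 10, 2, 6, 6].
Step 2: syndromes of r = [11, 0, 12, 4, 9] (all sums mod 13).
  S_0 = Σ v_i r_i = 2·11 + 10·0 + 2·12 + 6·4 + 6·9 = 124 ≡ 7.
  S_1 = Σ v_i α_i r_i = 2·5·11 + 10·6·0 + 2·7·12 + 6·8·4 + 6·4·9 = 686 ≡ 10.
  α_i^2 mod 13 = [12, 10, 10, 12, 3].
  S_2 = Σ v_i α_i^2 r_i = 2·12·11 + 10·10·0 + 2·10·12 + 6·12·4 + 6·3·9 = 954 ≡ 5.
  S = (7, 10, 5) ≠ 0, so r is not a codeword (an error is present).
Step 3: locate the error. For a single error e at position i, S_ℓ = v_i·e·α_i^ℓ, so α_err = S_1/S_0.
  S_0^{−1} = 7^{−1} = 2 (mod 13), so α_err = 10·2 = 20 ≡ 7 = α_3. Error position i = 3.
  Consistency check: S_2/S_1 = 5·4 = 20 ≡ 7 = α_err ✓ (single-error assumption holds).
Step 4: error magnitude e = S_0/v_3 = S_0·∏_{j≠3}(α_3 − α_j) = 7·7 = 49 ≡ 10 (mod 13).
Step 5: correct position 3: c_3 = r_3 − e = 12 − 10 ≡ 2 (mod 13). Hence c = [11, 0, 2, 4, 9].
  Check: interpolating c through the α_i gives m(x) = 1 + 2·x (degree < 2) with m(α_i) = c_i for every i, so c is indeed a codeword.


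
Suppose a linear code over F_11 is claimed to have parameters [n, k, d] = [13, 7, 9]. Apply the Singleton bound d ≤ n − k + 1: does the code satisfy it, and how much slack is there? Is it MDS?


Singleton RHS = n − k + 1 = 7, slack = -2, bound violated (no such code; not MDS).

Singleton bound: d ≤ n − k + 1.
Here n = 13, k = 7, so n − k + 1 = 7.
Given d = 9, check d ≤ 7: NO.
Slack = (n − k + 1) − d = -2.
The slack is negative: d = 9 exceeds n − k + 1 = 7 by 2, so the Singleton bound is violated and no linear [13, 7, 9]_11 code can exist. In particular it is not MDS (MDS requires d = n − k + 1 exactly).
Description: the claimed parameters are [13, 7, 9]_11; such a code would be impossible (violates the Singleton bound).


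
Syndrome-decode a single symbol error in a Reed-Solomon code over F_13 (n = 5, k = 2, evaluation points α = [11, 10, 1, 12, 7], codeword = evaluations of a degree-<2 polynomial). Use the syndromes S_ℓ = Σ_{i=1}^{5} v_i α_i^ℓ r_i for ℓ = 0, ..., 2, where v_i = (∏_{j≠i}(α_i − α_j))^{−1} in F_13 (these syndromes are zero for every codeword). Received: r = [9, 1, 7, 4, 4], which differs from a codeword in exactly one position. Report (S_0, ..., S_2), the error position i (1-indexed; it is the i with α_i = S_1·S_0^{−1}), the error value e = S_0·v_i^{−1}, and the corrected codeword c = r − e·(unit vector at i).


S = (10, 5, 9), error at position 5, error magnitude e = 1, c = [9, 1, 7, 4, 3].

Step 1: column multipliers v_i = (∏_{j≠i}(α_i − α_j))^{−1} mod 13.
  i = 1 (α = 11): (11−10)(11−1)(11−12)(11−7) = 1·10·(−1)·4 = −40 ≡ 12, so v_1 = 12^{−1} = 12 (mod 13).
  i = 2 (α = 10): (10−11)(10−1)(10−12)(10−7) = (−1)·9·(−2)·3 = 54 ≡ 2, so v_2 = 2^{−1} = 7 (mod 13).
  i = 3 (α = 1): (1−11)(1−10)(1−12)(1−7) = (−10)·(−9)·(−11)·(−6) = 5940 ≡ 12, so v_3 = 12^{−1} = 12 (mod 13).
  i = 4 (α = 12): (12−11)(12−10)(12−1)(12−7) = 1·2·11·5 = 110 ≡ 6, so v_4 = 6^{−1} = 11 (mod 13).
  i = 5 (α = 7): (7−11)(7−10)(7−1)(7−12) = (−4)·(−3)·6·(−5) = −360 ≡ 4, so v_5 = 4^{−1} = 10 (mod 13).
  v = [12, 7, 12, 11, 10].
Step 2: syndromes of r = [9, 1, 7, 4, 4] (all sums mod 13).
  S_0 = Σ v_i r_i = 12·9 + 7·1 + 12·7 + 11·4 + 10·4 = 283 ≡ 10.
  S_1 = Σ v_i α_i r_i = 12·11·9 + 7·10·1 + 12·1·7 + 11·12·4 + 10·7·4 = 2150 ≡ 5.
  α_i^2 mod 13 = [4, 9, 1, 1, 10].
  S_2 = Σ v_i α_i^2 r_i = 12·4·9 + 7·9·1 + 12·1·7 + 11·1·4 + 10·10·4 = 1023 ≡ 9.
  S = (10, 5, 9) ≠ 0, so r is not a codeword (an error is present).
Step 3: locate the error. For a single error e at position i, S_ℓ = v_i·e·α_i^ℓ, so α_err = S_1/S_0.
  S_0^{−1} = 10^{−1} = 4 (mod 13), so α_err = 5·4 = 20 ≡ 7 = α_5. Error position i = 5.
  Consistency check: S_2/S_1 = 9·8 = 72 ≡ 7 = α_err ✓ (single-error assumption holds).
Step 4: error magnitude e = S_0/v_5 = S_0·∏_{j≠5}(α_5 − α_j) = 10·4 = 40 ≡ 1 (mod 13).
Step 5: correct position 5: c_5 = r_5 − e = 4 − 1 ≡ 3 (mod 13). Hence c = [9, 1, 7, 4, 3].
  Check: interpolating c through the α_i gives m(x) = 12 + 8·x (degree < 2) with m(α_i) = c_i for every i, so c is indeed a codeword.


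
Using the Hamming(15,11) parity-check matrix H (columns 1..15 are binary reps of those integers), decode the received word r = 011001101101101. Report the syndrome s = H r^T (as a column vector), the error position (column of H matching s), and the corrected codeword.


s = (1, 1, 0, 1)^T, error position = 13, corrected codeword c = 011001101101001

Compute s = H r^T mod 2 one row at a time:
  s_1 = 0 + 1 + 1 + 0 + 1 + 1 + 0 + 1 = 5 ≡ 1 (mod 2).
  s_2 = 0 + 0 + 1 + 1 + 1 + 1 + 0 + 1 = 5 ≡ 1 (mod 2).
  s_3 = 1 + 1 + 1 + 1 + 1 + 0 + 0 + 1 = 6 ≡ 0 (mod 2).
  s_4 = 0 + 1 + 0 + 1 + 1 + 0 + 1 + 1 = 5 ≡ 1 (mod 2).
s = (1, 1, 0, 1)^T — this equals column 13 of H (binary 1101), so error is at position 13.
Correct: flip bit 13 of r = 011001101101101 to get c = 011001101101001.


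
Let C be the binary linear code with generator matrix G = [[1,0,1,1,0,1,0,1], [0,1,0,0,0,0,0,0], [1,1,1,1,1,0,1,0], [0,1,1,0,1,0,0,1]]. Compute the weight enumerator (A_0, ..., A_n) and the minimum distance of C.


Weight distribution: A_0 = 1, A_1 = 1, A_3 = 2, A_4 = 5, A_5 = 5, A_6 = 2. Minimum distance d = 1.

Enumerate all 2^4 = 16 messages m ∈ F_2^4.
For each, compute codeword c = mG in F_2^8, then tally its weight.
  m = 0000 → c = 00000000, weight = 0.
  m = 1000 → c = 10110101, weight = 5.
  m = 0100 → c = 01000000, weight = 1.
  m = 1100 → c = 11110101, weight = 6.
  m = 0010 → c = 11111010, weight = 6.
  m = 1010 → c = 01001111, weight = 5.
  m = 0110 → c = 10111010, weight = 5.
  m = 1110 → c = 00001111, weight = 4.
  m = 0001 → c = 01101001, weight = 4.
  m = 1001 → c = 11011100, weight = 5.
  m = 0101 → c = 00101001, weight = 3.
  m = 1101 → c = 10011100, weight = 4.
  m = 0011 → c = 10010011, weight = 4.
  m = 1011 → c = 00100110, weight = 3.
  m = 0111 → c = 11010011, weight = 5.
  m = 1111 → c = 01100110, weight = 4.
Tally weights:
  weight 0: 1 codewords.
  weight 1: 1 codewords.
  weight 3: 2 codewords.
  weight 4: 5 codewords.
  weight 5: 5 codewords.
  weight 6: 2 codewords.
Minimum distance d = smallest w > 0 with A_w > 0 = 1.
Sanity: Σ A_w = 16 = 2^4 = 16 ✓.


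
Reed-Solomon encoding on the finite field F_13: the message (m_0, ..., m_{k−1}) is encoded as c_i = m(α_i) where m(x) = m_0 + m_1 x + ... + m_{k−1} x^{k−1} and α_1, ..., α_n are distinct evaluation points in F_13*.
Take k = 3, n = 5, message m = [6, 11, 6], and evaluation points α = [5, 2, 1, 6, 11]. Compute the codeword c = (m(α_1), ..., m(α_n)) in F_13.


c = [3, 0, 10, 2, 8]

Message polynomial: m(x) = 6 + 11·x + 6·x^2 (mod 13).
For each evaluation point α_i, compute m(α_i) mod 13:
  α_1 = 5: Horner steps 6 → 2 → 3, so m(5) = 3.
  α_2 = 2: Horner steps 6 → 10 → 0, so m(2) = 0.
  α_3 = 1: Horner steps 6 → 4 → 10, so m(1) = 10.
  α_4 = 6: Horner steps 6 → 8 → 2, so m(6) = 2.
  α_5 = 11: Horner steps 6 → 12 → 8, so m(11) = 8.
Codeword c = [3, 0, 10, 2, 8] ∈ F_13^5.


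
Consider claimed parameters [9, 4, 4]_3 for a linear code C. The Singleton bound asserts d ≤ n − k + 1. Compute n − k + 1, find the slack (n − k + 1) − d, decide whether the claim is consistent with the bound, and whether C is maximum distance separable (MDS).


Singleton RHS = n − k + 1 = 6, slack = 2, bound satisfied, not MDS.

Singleton bound: d ≤ n − k + 1.
Here n = 9, k = 4, so n − k + 1 = 6.
Given d = 4, check d ≤ 6: YES.
Slack = (n − k + 1) − d = 2.
The code is NOT MDS (slack = 2 > 0).
Description: the claimed parameters are [9, 4, 4]_3; such a code would be non-MDS.


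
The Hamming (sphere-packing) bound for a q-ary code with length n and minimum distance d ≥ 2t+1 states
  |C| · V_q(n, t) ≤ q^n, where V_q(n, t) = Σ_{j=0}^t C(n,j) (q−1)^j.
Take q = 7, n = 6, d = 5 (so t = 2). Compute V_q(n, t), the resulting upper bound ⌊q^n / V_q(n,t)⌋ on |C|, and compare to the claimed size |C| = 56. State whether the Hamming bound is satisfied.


V_q(n, t) = 577, q^n = 117649, Hamming bound = 203, |C| = 56 ≤ bound (satisfied).

Step 1: Compute V_q(n, t) = Σ_{j=0}^2 C(n, j) (q−1)^j.
  j = 0: C(6,0)·(6)^0 = 1·1 = 1.
  j = 1: C(6,1)·(6)^1 = 6·6 = 36.
  j = 2: C(6,2)·(6)^2 = 15·36 = 540.
  V_q(n, t) = 1 + 36 + 540 = 577.
Step 2: q^n = 7^6 = 117649.
Step 3: Hamming bound ⌊q^n / V_q(n,t)⌋ = ⌊117649/577⌋ = 203.
Step 4: Compare |C| = 56 to 203: satisfied.
The claimed |C| lies below the Hamming bound.


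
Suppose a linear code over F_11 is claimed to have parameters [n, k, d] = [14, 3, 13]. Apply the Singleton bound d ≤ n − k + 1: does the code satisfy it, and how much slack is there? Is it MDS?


Singleton RHS = n − k + 1 = 12, slack = -1, bound violated (no such code; not MDS).

Singleton bound: d ≤ n − k + 1.
Here n = 14, k = 3, so n − k + 1 = 12.
Given d = 13, check d ≤ 12: NO.
Slack = (n − k + 1) − d = -1.
The slack is negative: d = 13 exceeds n − k + 1 = 12 by 1, so the Singleton bound is violated and no linear [14, 3, 13]_11 code can exist. In particular it is not MDS (MDS requires d = n − k + 1 exactly).
Description: the claimed parameters are [14, 3, 13]_11; such a code would be impossible (violates the Singleton bound).


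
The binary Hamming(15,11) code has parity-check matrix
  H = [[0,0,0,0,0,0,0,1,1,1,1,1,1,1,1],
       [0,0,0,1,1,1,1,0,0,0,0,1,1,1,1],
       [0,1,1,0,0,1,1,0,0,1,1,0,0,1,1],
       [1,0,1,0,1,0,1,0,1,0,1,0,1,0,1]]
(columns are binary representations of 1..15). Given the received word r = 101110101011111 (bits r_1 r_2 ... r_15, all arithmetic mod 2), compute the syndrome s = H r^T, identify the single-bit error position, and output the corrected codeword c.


s = (0, 1, 1, 0)^T, error position = 6, corrected codeword c = 101111101011111

Compute s = H r^T mod 2 one row at a time:
  s_1 = 0 + 1 + 0 + 1 + 1 + 1 + 1 + 1 = 6 ≡ 0 (mod 2).
  s_2 = 1 + 1 + 0 + 1 + 1 + 1 + 1 + 1 = 7 ≡ 1 (mod 2).
  s_3 = 0 + 1 + 0 + 1 + 0 + 1 + 1 + 1 = 5 ≡ 1 (mod 2).
  s_4 = 1 + 1 + 1 + 1 + 1 + 1 + 1 + 1 = 8 ≡ 0 (mod 2).
s = (0, 1, 1, 0)^T — this equals column 6 of H (binary 0110), so error is at position 6.
Correct: flip bit 6 of r = 101110101011111 to get c = 101111101011111.


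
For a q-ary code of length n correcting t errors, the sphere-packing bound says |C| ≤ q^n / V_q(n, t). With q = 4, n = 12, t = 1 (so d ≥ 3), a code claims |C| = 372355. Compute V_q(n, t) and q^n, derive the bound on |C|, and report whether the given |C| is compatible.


V_q(n, t) = 37, q^n = 16777216, Hamming bound = 453438, |C| = 372355 ≤ bound (satisfied).

Step 1: Compute V_q(n, t) = Σ_{j=0}^1 C(n, j) (q−1)^j.
  j = 0: C(12,0)·(3)^0 = 1·1 = 1.
  j = 1: C(12,1)·(3)^1 = 12·3 = 36.
  V_q(n, t) = 1 + 36 = 37.
Step 2: q^n = 4^12 = 16777216.
Step 3: Hamming bound ⌊q^n / V_q(n,t)⌋ = ⌊16777216/37⌋ = 453438.
Step 4: Compare |C| = 372355 to 453438: satisfied.
The claimed |C| lies below the Hamming bound.


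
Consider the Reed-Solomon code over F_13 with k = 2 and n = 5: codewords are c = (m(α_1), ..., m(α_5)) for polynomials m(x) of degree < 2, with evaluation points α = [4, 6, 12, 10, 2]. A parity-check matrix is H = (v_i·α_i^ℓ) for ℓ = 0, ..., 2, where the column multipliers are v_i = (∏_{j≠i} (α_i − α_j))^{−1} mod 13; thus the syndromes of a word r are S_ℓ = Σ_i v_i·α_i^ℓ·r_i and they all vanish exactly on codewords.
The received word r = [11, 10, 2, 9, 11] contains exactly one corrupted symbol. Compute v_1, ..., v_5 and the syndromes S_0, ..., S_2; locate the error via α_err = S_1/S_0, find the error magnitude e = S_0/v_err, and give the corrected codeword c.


S = (11, 5, 7), error at position 1, error magnitude e = 7, c = [4, 10, 2, 9, 11].

Step 1: column multipliers v_i = (∏_{j≠i}(α_i − α_j))^{−1} mod 13.
  i = 1 (α = 4): (4−6)(4−12)(4−10)(4−2) = (−2)·(−8)·(−6)·2 = −192 ≡ 3, so v_1 = 3^{−1} = 9 (mod 13).
  i = 2 (α = 6): (6−4)(6−12)(6−10)(6−2) = 2·(−6)·(−4)·4 = 192 ≡ 10, so v_2 = 10^{−1} = 4 (mod 13).
  i = 3 (α = 12): (12−4)(12−6)(12−10)(12−2) = 8·6·2·10 = 960 ≡ 11, so v_3 = 11^{−1} = 6 (mod 13).
  i = 4 (α = 10): (10−4)(10−6)(10−12)(10−2) = 6·4·(−2)·8 = −384 ≡ 6, so v_4 = 6^{−1} = 11 (mod 13).
  i = 5 (α = 2): (2−4)(2−6)(2−12)(2−10) = (−2)·(−4)·(−10)·(−8) = 640 ≡ 3, so v_5 = 3^{−1} = 9 (mod 13).
  v = [9, 4, 6, 11, 9].
Step 2: syndromes of r = [11, 10, 2, 9, 11] (all sums mod 13).
  S_0 = Σ v_i r_i = 9·11 + 4·10 + 6·2 + 11·9 + 9·11 = 349 ≡ 11.
  S_1 = Σ v_i α_i r_i = 9·4·11 + 4·6·10 + 6·12·2 + 11·10·9 + 9·2·11 = 1968 ≡ 5.
  α_i^2 mod 13 = [3, 10, 1, 9, 4].
  S_2 = Σ v_i α_i^2 r_i = 9·3·11 + 4·10·10 + 6·1·2 + 11·9·9 + 9·4·11 = 1996 ≡ 7.
  S = (11, 5, 7) ≠ 0, so r is not a codeword (an error is present).
Step 3: locate the error. For a single error e at position i, S_ℓ = v_i·e·α_i^ℓ, so α_err = S_1/S_0.
  S_0^{−1} = 11^{−1} = 6 (mod 13), so α_err = 5·6 = 30 ≡ 4 = α_1. Error position i = 1.
  Consistency check: S_2/S_1 = 7·8 = 56 ≡ 4 = α_err ✓ (single-error assumption holds).
Step 4: error magnitude e = S_0/v_1 = S_0·∏_{j≠1}(α_1 − α_j) = 11·3 = 33 ≡ 7 (mod 13).
Step 5: correct position 1: c_1 = r_1 − e = 11 − 7 ≡ 4 (mod 13). Hence c = [4, 10, 2, 9, 11].
  Check: interpolating c through the α_i gives m(x) = 5 + 3·x (degree < 2) with m(α_i) = c_i for every i, so c is indeed a codeword.


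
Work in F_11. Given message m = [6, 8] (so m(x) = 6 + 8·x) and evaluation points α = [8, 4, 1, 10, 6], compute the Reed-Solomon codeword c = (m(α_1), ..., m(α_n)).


c = [4, 5, 3, 9, 10]

Message polynomial: m(x) = 6 + 8·x (mod 11).
For each evaluation point α_i, compute m(α_i) mod 11:
  α_1 = 8: Horner steps 8 → 4, so m(8) = 4.
  α_2 = 4: Horner steps 8 → 5, so m(4) = 5.
  α_3 = 1: Horner steps 8 → 3, so m(1) = 3.
  α_4 = 10: Horner steps 8 → 9, so m(10) = 9.
  α_5 = 6: Horner steps 8 → 10, so m(6) = 10.
Codeword c = [4, 5, 3, 9, 10] ∈ F_11^5.


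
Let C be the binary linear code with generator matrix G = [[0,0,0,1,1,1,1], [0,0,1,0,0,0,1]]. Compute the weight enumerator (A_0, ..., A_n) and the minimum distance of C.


Weight distribution: A_0 = 1, A_2 = 1, A_4 = 2. Minimum distance d = 2.

Enumerate all 2^2 = 4 messages m ∈ F_2^2.
For each, compute codeword c = mG in F_2^7, then tally its weight.
  m = 00 → c = 0000000, weight = 0.
  m = 10 → c = 0001111, weight = 4.
  m = 01 → c = 0010001, weight = 2.
  m = 11 → c = 0011110, weight = 4.
Tally weights:
  weight 0: 1 codewords.
  weight 2: 1 codewords.
  weight 4: 2 codewords.
Minimum distance d = smallest w > 0 with A_w > 0 = 2.
Sanity: Σ A_w = 4 = 2^2 = 4 ✓.


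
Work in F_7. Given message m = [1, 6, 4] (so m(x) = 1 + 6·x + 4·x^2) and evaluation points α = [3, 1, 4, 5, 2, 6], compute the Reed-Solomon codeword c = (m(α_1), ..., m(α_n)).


c = [6, 4, 5, 5, 1, 6]

Message polynomial: m(x) = 1 + 6·x + 4·x^2 (mod 7).
For each evaluation point α_i, compute m(α_i) mod 7:
  α_1 = 3: Horner steps 4 → 4 → 6, so m(3) = 6.
  α_2 = 1: Horner steps 4 → 3 → 4, so m(1) = 4.
  α_3 = 4: Horner steps 4 → 1 → 5, so m(4) = 5.
  α_4 = 5: Horner steps 4 → 5 → 5, so m(5) = 5.
  α_5 = 2: Horner steps 4 → 0 → 1, so m(2) = 1.
  α_6 = 6: Horner steps 4 → 2 → 6, so m(6) = 6.
Codeword c = [6, 4, 5, 5, 1, 6] ∈ F_7^6.


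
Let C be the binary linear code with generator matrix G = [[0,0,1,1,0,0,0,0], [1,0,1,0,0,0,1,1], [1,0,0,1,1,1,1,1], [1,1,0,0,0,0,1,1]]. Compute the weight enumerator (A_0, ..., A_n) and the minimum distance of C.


Weight distribution: A_0 = 1, A_2 = 4, A_4 = 6, A_6 = 4, A_8 = 1. Minimum distance d = 2.

Enumerate all 2^4 = 16 messages m ∈ F_2^4.
For each, compute codeword c = mG in F_2^8, then tally its weight.
  m = 0000 → c = 00000000, weight = 0.
  m = 1000 → c = 00110000, weight = 2.
  m = 0100 → c = 10100011, weight = 4.
  m = 1100 → c = 10010011, weight = 4.
  m = 0010 → c = 10011111, weight = 6.
  m = 1010 → c = 10101111, weight = 6.
  m = 0110 → c = 00111100, weight = 4.
  m = 1110 → c = 00001100, weight = 2.
  m = 0001 → c = 11000011, weight = 4.
  m = 1001 → c = 11110011, weight = 6.
  m = 0101 → c = 01100000, weight = 2.
  m = 1101 → c = 01010000, weight = 2.
  m = 0011 → c = 01011100, weight = 4.
  m = 1011 → c = 01101100, weight = 4.
  m = 0111 → c = 11111111, weight = 8.
  m = 1111 → c = 11001111, weight = 6.
Tally weights:
  weight 0: 1 codewords.
  weight 2: 4 codewords.
  weight 4: 6 codewords.
  weight 6: 4 codewords.
  weight 8: 1 codewords.
Minimum distance d = smallest w > 0 with A_w > 0 = 2.
Sanity: Σ A_w = 16 = 2^4 = 16 ✓.


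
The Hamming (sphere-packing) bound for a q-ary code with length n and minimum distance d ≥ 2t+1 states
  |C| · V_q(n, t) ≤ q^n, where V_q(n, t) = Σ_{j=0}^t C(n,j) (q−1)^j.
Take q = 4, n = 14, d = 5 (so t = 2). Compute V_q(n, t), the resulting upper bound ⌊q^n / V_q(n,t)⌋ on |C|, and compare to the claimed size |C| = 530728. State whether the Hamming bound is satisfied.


V_q(n, t) = 862, q^n = 268435456, Hamming bound = 311410, |C| = 530728 > bound (violated).

Step 1: Compute V_q(n, t) = Σ_{j=0}^2 C(n, j) (q−1)^j.
  j = 0: C(14,0)·(3)^0 = 1·1 = 1.
  j = 1: C(14,1)·(3)^1 = 14·3 = 42.
  j = 2: C(14,2)·(3)^2 = 91·9 = 819.
  V_q(n, t) = 1 + 42 + 819 = 862.
Step 2: q^n = 4^14 = 268435456.
Step 3: Hamming bound ⌊q^n / V_q(n,t)⌋ = ⌊268435456/862⌋ = 311410.
Step 4: Compare |C| = 530728 to 311410: violated.
The claimed |C| lies above the Hamming bound, so no 4-ary code of length 14 with d ≥ 5 can have 530728 codewords.


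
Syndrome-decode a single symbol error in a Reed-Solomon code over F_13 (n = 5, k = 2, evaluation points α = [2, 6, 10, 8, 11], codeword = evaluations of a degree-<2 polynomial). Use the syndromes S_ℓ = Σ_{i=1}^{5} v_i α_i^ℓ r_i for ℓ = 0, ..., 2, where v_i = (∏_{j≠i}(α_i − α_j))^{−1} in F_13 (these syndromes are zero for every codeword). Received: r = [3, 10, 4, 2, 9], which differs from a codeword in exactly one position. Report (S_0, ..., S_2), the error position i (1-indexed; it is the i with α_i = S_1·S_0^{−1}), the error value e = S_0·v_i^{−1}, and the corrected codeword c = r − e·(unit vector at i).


S = (3, 11, 10), error at position 4, error magnitude e = 8, c = [3, 10, 4, 7, 9].

Step 1: column multipliers v_i = (∏_{j≠i}(α_i − α_j))^{−1} mod 13.
  i = 1 (α = 2): (2−6)(2−10)(2−8)(2−11) = (−4)·(−8)·(−6)·(−9) = 1728 ≡ 12, so v_1 = 12^{−1} = 12 (mod 13).
  i = 2 (α = 6): (6−2)(6−10)(6−8)(6−11) = 4·(−4)·(−2)·(−5) = −160 ≡ 9, so v_2 = 9^{−1} = 3 (mod 13).
  i = 3 (α = 10): (10−2)(10−6)(10−8)(10−11) = 8·4·2·(−1) = −64 ≡ 1, so v_3 = 1^{−1} = 1 (mod 13).
  i = 4 (α = 8): (8−2)(8−6)(8−10)(8−11) = 6·2·(−2)·(−3) = 72 ≡ 7, so v_4 = 7^{−1} = 2 (mod 13).
  i = 5 (α = 11): (11−2)(11−6)(11−10)(11−8) = 9·5·1·3 = 135 ≡ 5, so v_5 = 5^{−1} = 8 (mod 13).
  v = [12, 3, 1, 2, 8].
Step 2: syndromes of r = [3, 10, 4, 2, 9] (all sums mod 13).
  S_0 = Σ v_i r_i = 12·3 + 3·10 + 1·4 + 2·2 + 8·9 = 146 ≡ 3.
  S_1 = Σ v_i α_i r_i = 12·2·3 + 3·6·10 + 1·10·4 + 2·8·2 + 8·11·9 = 1116 ≡ 11.
  α_i^2 mod 13 = [4, 10, 9, 12, 4].
  S_2 = Σ v_i α_i^2 r_i = 12·4·3 + 3·10·10 + 1·9·4 + 2·12·2 + 8·4·9 = 816 ≡ 10.
  S = (3, 11, 10) ≠ 0, so r is not a codeword (an error is present).
Step 3: locate the error. For a single error e at position i, S_ℓ = v_i·e·α_i^ℓ, so α_err = S_1/S_0.
  S_0^{−1} = 3^{−1} = 9 (mod 13), so α_err = 11·9 = 99 ≡ 8 = α_4. Error position i = 4.
  Consistency check: S_2/S_1 = 10·6 = 60 ≡ 8 = α_err ✓ (single-error assumption holds).
Step 4: error magnitude e = S_0/v_4 = S_0·∏_{j≠4}(α_4 − α_j) = 3·7 = 21 ≡ 8 (mod 13).
Step 5: correct position 4: c_4 = r_4 − e = 2 − 8 ≡ 7 (mod 13). Hence c = [3, 10, 4, 7, 9].
  Check: interpolating c through the α_i gives m(x) = 6 + 5·x (degree < 2) with m(α_i) = c_i for every i, so c is indeed a codeword.


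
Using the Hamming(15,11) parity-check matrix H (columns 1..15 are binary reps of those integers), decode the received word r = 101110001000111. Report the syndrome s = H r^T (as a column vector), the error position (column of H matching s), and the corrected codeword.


s = (0, 1, 1, 0)^T, error position = 6, corrected codeword c = 101111001000111

Compute s = H r^T mod 2 one row at a time:
  s_1 = 0 + 1 + 0 + 0 + 0 + 1 + 1 + 1 = 4 ≡ 0 (mod 2).
  s_2 = 1 + 1 + 0 + 0 + 0 + 1 + 1 + 1 = 5 ≡ 1 (mod 2).
  s_3 = 0 + 1 + 0 + 0 + 0 + 0 + 1 + 1 = 3 ≡ 1 (mod 2).
  s_4 = 1 + 1 + 1 + 0 + 1 + 0 + 1 + 1 = 6 ≡ 0 (mod 2).
s = (0, 1, 1, 0)^T — this equals column 6 of H (binary 0110), so error is at position 6.
Correct: flip bit 6 of r = 101110001000111 to get c = 101111001000111.


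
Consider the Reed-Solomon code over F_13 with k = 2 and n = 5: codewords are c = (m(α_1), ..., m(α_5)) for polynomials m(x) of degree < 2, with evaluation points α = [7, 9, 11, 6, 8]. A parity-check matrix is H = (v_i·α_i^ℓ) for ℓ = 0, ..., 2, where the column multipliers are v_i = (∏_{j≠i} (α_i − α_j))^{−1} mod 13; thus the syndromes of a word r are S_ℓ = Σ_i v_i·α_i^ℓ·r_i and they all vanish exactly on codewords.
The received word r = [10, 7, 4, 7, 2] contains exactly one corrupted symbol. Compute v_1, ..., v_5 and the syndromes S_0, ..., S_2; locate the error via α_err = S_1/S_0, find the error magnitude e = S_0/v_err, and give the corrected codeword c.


S = (7, 3, 5), error at position 4, error magnitude e = 2, c = [10, 7, 4, 5, 2].

Step 1: column multipliers v_i = (∏_{j≠i}(α_i − α_j))^{−1} mod 13.
  i = 1 (α = 7): (7−9)(7−11)(7−6)(7−8) = (−2)·(−4)·1·(−1) = −8 ≡ 5, so v_1 = 5^{−1} = 8 (mod 13).
  i = 2 (α = 9): (9−7)(9−11)(9−6)(9−8) = 2·(−2)·3·1 = −12 ≡ 1, so v_2 = 1^{−1} = 1 (mod 13).
  i = 3 (α = 11): (11−7)(11−9)(11−6)(11−8) = 4·2·5·3 = 120 ≡ 3, so v_3 = 3^{−1} = 9 (mod 13).
  i = 4 (α = 6): (6−7)(6−9)(6−11)(6−8) = (−1)·(−3)·(−5)·(−2) = 30 ≡ 4, so v_4 = 4^{−1} = 10 (mod 13).
  i = 5 (α = 8): (8−7)(8−9)(8−11)(8−6) = 1·(−1)·(−3)·2 = 6 ≡ 6, so v_5 = 6^{−1} = 11 (mod 13).
  v = [8, 1, 9, 10, 11].
Step 2: syndromes of r = [10, 7, 4, 7, 2] (all sums mod 13).
  S_0 = Σ v_i r_i = 8·10 + 1·7 + 9·4 + 10·7 + 11·2 = 215 ≡ 7.
  S_1 = Σ v_i α_i r_i = 8·7·10 + 1·9·7 + 9·11·4 + 10·6·7 + 11·8·2 = 1615 ≡ 3.
  α_i^2 mod 13 = [10, 3, 4, 10, 12].
  S_2 = Σ v_i α_i^2 r_i = 8·10·10 + 1·3·7 + 9·4·4 + 10·10·7 + 11·12·2 = 1929 ≡ 5.
  S = (7, 3, 5) ≠ 0, so r is not a codeword (an error is present).
Step 3: locate the error. For a single error e at position i, S_ℓ = v_i·e·α_i^ℓ, so α_err = S_1/S_0.
  S_0^{−1} = 7^{−1} = 2 (mod 13), so α_err = 3·2 = 6 ≡ 6 = α_4. Error position i = 4.
  Consistency check: S_2/S_1 = 5·9 = 45 ≡ 6 = α_err ✓ (single-error assumption holds).
Step 4: error magnitude e = S_0/v_4 = S_0·∏_{j≠4}(α_4 − α_j) = 7·4 = 28 ≡ 2 (mod 13).
Step 5: correct position 4: c_4 = r_4 − e = 7 − 2 ≡ 5 (mod 13). Hence c = [10, 7, 4, 5, 2].
  Check: interpolating c through the α_i gives m(x) = 1 + 5·x (degree < 2) with m(α_i) = c_i for every i, so c is indeed a codeword.
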